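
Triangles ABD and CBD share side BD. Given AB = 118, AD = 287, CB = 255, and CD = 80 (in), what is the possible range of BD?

From triangle ABD: |118 − 287| < BD < 118 + 287, i.e. 169 < BD < 405.
From triangle CBD: 175 < BD < 335.
Both must hold, so BD lies in the intersection.

175 < BD < 335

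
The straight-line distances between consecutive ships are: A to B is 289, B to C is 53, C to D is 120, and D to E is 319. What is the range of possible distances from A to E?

The maximum is all hops collinear in one direction: 289 + 53 + 120 + 319 = 781.
The longest hop is 319; the others sum to 462. Since 319 ≤ 462, the path can fold back on itself completely, so the minimum distance is 0.

0 ≤ AE ≤ 781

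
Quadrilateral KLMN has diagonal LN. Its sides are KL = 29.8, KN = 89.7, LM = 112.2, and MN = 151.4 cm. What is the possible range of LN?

59.9 < LN < 119.5

From triangle KLN: |29.8 − 89.7| < LN < 29.8 + 89.7, i.e. 59.9 < LN < 119.5.
From triangle MLN: 39.2 < LN < 263.6.
Both must hold, so LN lies in the intersection.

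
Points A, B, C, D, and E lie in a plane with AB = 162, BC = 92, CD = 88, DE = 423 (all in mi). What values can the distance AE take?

The maximum is all hops collinear in one direction: 162 + 92 + 88 + 423 = 765.
The longest hop is 423; the others sum to 342. Folding the others back against it leaves at least 423 − 342 = 81.

81 ≤ AE ≤ 765 mi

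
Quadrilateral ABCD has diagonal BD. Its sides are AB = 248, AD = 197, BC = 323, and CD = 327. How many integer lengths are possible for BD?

393

From triangle ABD: 51 < BD < 445.
From triangle CBD: 4 < BD < 650.
Intersection: 51 < BD < 445, so integers 52 through 444: 393 values.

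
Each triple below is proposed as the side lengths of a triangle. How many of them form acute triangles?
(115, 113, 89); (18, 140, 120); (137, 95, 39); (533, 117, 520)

(115,113,89): 89²+113² = 20690 > 13225 = 115² → acute
(18,140,120): 18+120 ≤ 140, not a triangle
(137,95,39): 39+95 ≤ 137, not a triangle
(533,117,520): 117²+520² = 284089 = 533² → right
1 of the 4 is acute.

1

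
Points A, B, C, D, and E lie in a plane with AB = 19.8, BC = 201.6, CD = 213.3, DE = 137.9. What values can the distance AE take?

0 ≤ AE ≤ 572.6

The maximum is all hops collinear in one direction: 19.8 + 201.6 + 213.3 + 137.9 = 572.6.
The longest hop is 213.3; the others sum to 359.3. Since 213.3 ≤ 359.3, the path can fold back on itself completely, so the minimum distance is 0.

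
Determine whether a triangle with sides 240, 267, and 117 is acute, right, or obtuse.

Compare the square of the longest side to the sum of squares of the other two: 117² + 240² = 71289 = 267².

right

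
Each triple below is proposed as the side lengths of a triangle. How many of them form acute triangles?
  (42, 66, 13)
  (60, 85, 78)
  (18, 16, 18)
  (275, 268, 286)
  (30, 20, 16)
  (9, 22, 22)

4

(42,66,13): 13+42 ≤ 66, not a triangle
(60,85,78): 60²+78² = 9684 > 7225 = 85² → acute
(18,16,18): 16²+18² = 580 > 324 = 18² → acute
(275,268,286): 268²+275² = 147449 > 81796 = 286² → acute
(30,20,16): 16²+20² = 656 < 900 = 30² → obtuse
(9,22,22): 9²+22² = 565 > 484 = 22² → acute
4 of the 6 are acute.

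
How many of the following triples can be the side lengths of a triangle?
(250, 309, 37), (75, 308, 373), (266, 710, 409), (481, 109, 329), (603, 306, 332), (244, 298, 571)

(37,250,309): 37+250 ≤ 309 → not valid
(75,308,373): 75+308 > 373 → valid
(266,409,710): 266+409 ≤ 710 → not valid
(109,329,481): 109+329 ≤ 481 → not valid
(306,332,603): 306+332 > 603 → valid
(244,298,571): 244+298 ≤ 571 → not valid
2 of the 6 triples form a triangle.

2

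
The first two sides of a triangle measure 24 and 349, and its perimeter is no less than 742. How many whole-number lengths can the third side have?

4

Triangle inequality: 325 < x < 373. Perimeter ≥ 742 gives x ≥ 742 − 24 − 349 = 369.
So 369 ≤ x < 373; integers 369 through 372: 4 values.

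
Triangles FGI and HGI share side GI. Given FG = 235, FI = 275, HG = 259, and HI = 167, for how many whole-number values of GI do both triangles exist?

From triangle FGI: 40 < GI < 510.
From triangle HGI: 92 < GI < 426.
Intersection: 92 < GI < 426, so integers 93 through 425: 333 values.

333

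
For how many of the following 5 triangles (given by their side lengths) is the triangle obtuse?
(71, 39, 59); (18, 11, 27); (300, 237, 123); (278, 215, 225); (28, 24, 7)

4

(71,39,59): 39²+59² = 5002 < 5041 = 71² → obtuse
(18,11,27): 11²+18² = 445 < 729 = 27² → obtuse
(300,237,123): 123²+237² = 71298 < 90000 = 300² → obtuse
(278,215,225): 215²+225² = 96850 > 77284 = 278² → acute
(28,24,7): 7²+24² = 625 < 784 = 28² → obtuse
4 of the 5 are obtuse.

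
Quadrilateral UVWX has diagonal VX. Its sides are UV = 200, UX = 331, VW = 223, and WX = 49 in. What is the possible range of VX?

174 < VX < 272

From triangle UVX: |200 − 331| < VX < 200 + 331, i.e. 131 < VX < 531.
From triangle WVX: 174 < VX < 272.
Both must hold, so VX lies in the intersection.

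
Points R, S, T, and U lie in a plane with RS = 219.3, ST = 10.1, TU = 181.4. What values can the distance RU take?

The maximum is all hops collinear in one direction: 219.3 + 10.1 + 181.4 = 410.8.
The longest hop is 219.3; the others sum to 191.5. Folding the others back against it leaves at least 219.3 − 191.5 = 27.8.

27.8 ≤ RU ≤ 410.8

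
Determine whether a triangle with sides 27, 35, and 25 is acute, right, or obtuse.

Compare the square of the longest side to the sum of squares of the other two: 25² + 27² = 1354 > 1225 = 35².

acute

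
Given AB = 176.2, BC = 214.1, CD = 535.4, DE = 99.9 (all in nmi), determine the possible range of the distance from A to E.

45.2 ≤ AE ≤ 1025.6 nmi

The maximum is all hops collinear in one direction: 176.2 + 214.1 + 535.4 + 99.9 = 1025.6.
The longest hop is 535.4; the others sum to 490.2. Folding the others back against it leaves at least 535.4 − 490.2 = 45.2.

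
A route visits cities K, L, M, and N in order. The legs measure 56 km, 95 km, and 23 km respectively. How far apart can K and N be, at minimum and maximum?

16 ≤ KN ≤ 174 km

The maximum is all hops collinear in one direction: 56 + 95 + 23 = 174.
The longest hop is 95; the others sum to 79. Folding the others back against it leaves at least 95 − 79 = 16.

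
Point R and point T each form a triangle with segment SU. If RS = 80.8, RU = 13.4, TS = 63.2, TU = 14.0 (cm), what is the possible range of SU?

67.4 < SU < 77.2

From triangle RSU: |80.8 − 13.4| < SU < 80.8 + 13.4, i.e. 67.4 < SU < 94.2.
From triangle TSU: 49.2 < SU < 77.2.
Both must hold, so SU lies in the intersection.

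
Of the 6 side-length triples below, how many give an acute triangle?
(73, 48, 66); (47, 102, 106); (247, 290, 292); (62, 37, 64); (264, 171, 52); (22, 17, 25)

(73,48,66): 48²+66² = 6660 > 5329 = 73² → acute
(47,102,106): 47²+102² = 12613 > 11236 = 106² → acute
(247,290,292): 247²+290² = 145109 > 85264 = 292² → acute
(62,37,64): 37²+62² = 5213 > 4096 = 64² → acute
(264,171,52): 52+171 ≤ 264, not a triangle
(22,17,25): 17²+22² = 773 > 625 = 25² → acute
5 of the 6 are acute.

5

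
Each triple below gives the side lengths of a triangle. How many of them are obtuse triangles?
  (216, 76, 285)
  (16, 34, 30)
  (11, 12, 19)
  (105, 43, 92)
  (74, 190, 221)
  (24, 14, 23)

(216,76,285): 76²+216² = 52432 < 81225 = 285² → obtuse
(16,34,30): 16²+30² = 1156 = 34² → right
(11,12,19): 11²+12² = 265 < 361 = 19² → obtuse
(105,43,92): 43²+92² = 10313 < 11025 = 105² → obtuse
(74,190,221): 74²+190² = 41576 < 48841 = 221² → obtuse
(24,14,23): 14²+23² = 725 > 576 = 24² → acute
4 of the 6 are obtuse.

4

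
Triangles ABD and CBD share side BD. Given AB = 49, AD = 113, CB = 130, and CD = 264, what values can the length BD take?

134 < BD < 162

From triangle ABD: |49 − 113| < BD < 49 + 113, i.e. 64 < BD < 162.
From triangle CBD: 134 < BD < 394.
Both must hold, so BD lies in the intersection.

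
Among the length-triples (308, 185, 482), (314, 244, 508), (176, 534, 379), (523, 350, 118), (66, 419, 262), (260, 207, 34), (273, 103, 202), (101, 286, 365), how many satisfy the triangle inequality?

5

(185,308,482): 185+308 > 482 → valid
(244,314,508): 244+314 > 508 → valid
(176,379,534): 176+379 > 534 → valid
(118,350,523): 118+350 ≤ 523 → not valid
(66,262,419): 66+262 ≤ 419 → not valid
(34,207,260): 34+207 ≤ 260 → not valid
(103,202,273): 103+202 > 273 → valid
(101,286,365): 101+286 > 365 → valid
5 of the 8 triples form a triangle.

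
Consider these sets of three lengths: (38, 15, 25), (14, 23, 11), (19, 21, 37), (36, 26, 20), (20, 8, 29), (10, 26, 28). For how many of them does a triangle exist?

(15,25,38): 15+25 > 38 → valid
(11,14,23): 11+14 > 23 → valid
(19,21,37): 19+21 > 37 → valid
(20,26,36): 20+26 > 36 → valid
(8,20,29): 8+20 ≤ 29 → not valid
(10,26,28): 10+26 > 28 → valid
5 of the 6 triples form a triangle.

5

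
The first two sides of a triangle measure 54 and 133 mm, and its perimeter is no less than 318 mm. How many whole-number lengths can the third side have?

Triangle inequality: 79 < x < 187. Perimeter ≥ 318 gives x ≥ 318 − 54 − 133 = 131.
So 131 ≤ x < 187; integers 131 through 186: 56 values.

56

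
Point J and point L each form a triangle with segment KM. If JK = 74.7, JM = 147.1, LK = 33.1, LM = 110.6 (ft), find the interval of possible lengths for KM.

From triangle JKM: |74.7 − 147.1| < KM < 74.7 + 147.1, i.e. 72.4 < KM < 221.8.
From triangle LKM: 77.5 < KM < 143.7.
Both must hold, so KM lies in the intersection.

77.5 < KM < 143.7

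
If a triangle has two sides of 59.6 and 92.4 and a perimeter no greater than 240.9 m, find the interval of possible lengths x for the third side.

32.8 < x ≤ 88.9

Triangle inequality alone gives 32.8 < x < 152.0.
The perimeter condition gives x ≤ 240.9 − 59.6 − 92.4 = 88.9.
Intersecting the two: 32.8 < x ≤ 88.9.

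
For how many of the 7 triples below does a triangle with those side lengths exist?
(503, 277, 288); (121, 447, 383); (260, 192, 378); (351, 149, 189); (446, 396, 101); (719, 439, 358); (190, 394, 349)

6

(277,288,503): 277+288 > 503 → valid
(121,383,447): 121+383 > 447 → valid
(192,260,378): 192+260 > 378 → valid
(149,189,351): 149+189 ≤ 351 → not valid
(101,396,446): 101+396 > 446 → valid
(358,439,719): 358+439 > 719 → valid
(190,349,394): 190+349 > 394 → valid
6 of the 7 triples form a triangle.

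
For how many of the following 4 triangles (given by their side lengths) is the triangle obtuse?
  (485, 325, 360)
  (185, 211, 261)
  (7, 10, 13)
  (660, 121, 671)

(485,325,360): 325²+360² = 235225 = 485² → right
(185,211,261): 185²+211² = 78746 > 68121 = 261² → acute
(7,10,13): 7²+10² = 149 < 169 = 13² → obtuse
(660,121,671): 121²+660² = 450241 = 671² → right
1 of the 4 is obtuse.

1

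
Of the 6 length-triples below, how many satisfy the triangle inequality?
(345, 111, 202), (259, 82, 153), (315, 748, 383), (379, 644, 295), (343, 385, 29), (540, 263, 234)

1

(111,202,345): 111+202 ≤ 345 → not valid
(82,153,259): 82+153 ≤ 259 → not valid
(315,383,748): 315+383 ≤ 748 → not valid
(295,379,644): 295+379 > 644 → valid
(29,343,385): 29+343 ≤ 385 → not valid
(234,263,540): 234+263 ≤ 540 → not valid
1 of the 6 triples forms a triangle.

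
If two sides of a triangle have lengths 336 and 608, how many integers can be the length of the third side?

The third side lies in the open interval (272, 944).
Integers from 273 to 943 inclusive: 943 − 273 + 1 = 671.

671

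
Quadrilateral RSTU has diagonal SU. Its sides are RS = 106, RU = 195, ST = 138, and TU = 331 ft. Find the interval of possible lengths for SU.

193 < SU < 301

From triangle RSU: |106 − 195| < SU < 106 + 195, i.e. 89 < SU < 301.
From triangle TSU: 193 < SU < 469.
Both must hold, so SU lies in the intersection.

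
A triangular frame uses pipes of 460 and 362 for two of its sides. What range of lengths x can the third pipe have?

By the triangle inequality, x must be less than 460 + 362 = 822 and greater than |460 − 362| = 98.

98 < x < 822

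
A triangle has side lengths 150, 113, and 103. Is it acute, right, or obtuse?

Compare the square of the longest side to the sum of squares of the other two: 103² + 113² = 23378 > 22500 = 150².

acute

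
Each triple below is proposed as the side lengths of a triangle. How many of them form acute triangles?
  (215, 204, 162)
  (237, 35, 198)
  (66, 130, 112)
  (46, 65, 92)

1

(215,204,162): 162²+204² = 67860 > 46225 = 215² → acute
(237,35,198): 35+198 ≤ 237, not a triangle
(66,130,112): 66²+112² = 16900 = 130² → right
(46,65,92): 46²+65² = 6341 < 8464 = 92² → obtuse
1 of the 4 is acute.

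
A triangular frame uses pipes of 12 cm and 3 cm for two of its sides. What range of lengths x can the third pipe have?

9 < x < 15 (cm)

By the triangle inequality, x must be less than 12 + 3 = 15 and greater than |12 − 3| = 9.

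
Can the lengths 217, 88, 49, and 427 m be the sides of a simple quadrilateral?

No

For a quadrilateral, each side must be shorter than the sum of the others.
Here the longest side is 427, but the remaining 3 sides sum to only 354.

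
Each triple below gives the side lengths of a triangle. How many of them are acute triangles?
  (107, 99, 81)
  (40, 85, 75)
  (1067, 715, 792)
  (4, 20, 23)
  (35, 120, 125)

1

(107,99,81): 81²+99² = 16362 > 11449 = 107² → acute
(40,85,75): 40²+75² = 7225 = 85² → right
(1067,715,792): 715²+792² = 1138489 = 1067² → right
(4,20,23): 4²+20² = 416 < 529 = 23² → obtuse
(35,120,125): 35²+120² = 15625 = 125² → right
1 of the 5 is acute.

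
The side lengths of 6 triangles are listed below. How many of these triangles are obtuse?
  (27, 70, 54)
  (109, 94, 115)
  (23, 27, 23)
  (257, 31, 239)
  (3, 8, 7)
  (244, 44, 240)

3

(27,70,54): 27²+54² = 3645 < 4900 = 70² → obtuse
(109,94,115): 94²+109² = 20717 > 13225 = 115² → acute
(23,27,23): 23²+23² = 1058 > 729 = 27² → acute
(257,31,239): 31²+239² = 58082 < 66049 = 257² → obtuse
(3,8,7): 3²+7² = 58 < 64 = 8² → obtuse
(244,44,240): 44²+240² = 59536 = 244² → right
3 of the 6 are obtuse.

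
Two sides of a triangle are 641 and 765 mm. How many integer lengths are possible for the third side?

The third side lies in the open interval (124, 1406).
Integers from 125 to 1405 inclusive: 1405 − 125 + 1 = 1281.

1281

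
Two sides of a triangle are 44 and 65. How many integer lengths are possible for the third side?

87

The third side lies in the open interval (21, 109).
Integers from 22 to 108 inclusive: 108 − 22 + 1 = 87.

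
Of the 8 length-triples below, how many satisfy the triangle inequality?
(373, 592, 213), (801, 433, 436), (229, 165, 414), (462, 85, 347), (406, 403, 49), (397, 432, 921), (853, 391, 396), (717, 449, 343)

3

(213,373,592): 213+373 ≤ 592 → not valid
(433,436,801): 433+436 > 801 → valid
(165,229,414): 165+229 ≤ 414 → not valid
(85,347,462): 85+347 ≤ 462 → not valid
(49,403,406): 49+403 > 406 → valid
(397,432,921): 397+432 ≤ 921 → not valid
(391,396,853): 391+396 ≤ 853 → not valid
(343,449,717): 343+449 > 717 → valid
3 of the 8 triples form a triangle.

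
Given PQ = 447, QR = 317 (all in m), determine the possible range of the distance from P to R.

By the triangle inequality, |447 − 317| ≤ PR ≤ 447 + 317.

130 ≤ PR ≤ 764 m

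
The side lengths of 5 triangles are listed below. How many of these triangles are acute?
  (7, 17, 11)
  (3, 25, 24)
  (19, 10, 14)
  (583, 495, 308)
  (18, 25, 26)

(7,17,11): 7²+11² = 170 < 289 = 17² → obtuse
(3,25,24): 3²+24² = 585 < 625 = 25² → obtuse
(19,10,14): 10²+14² = 296 < 361 = 19² → obtuse
(583,495,308): 308²+495² = 339889 = 583² → right
(18,25,26): 18²+25² = 949 > 676 = 26² → acute
1 of the 5 is acute.

1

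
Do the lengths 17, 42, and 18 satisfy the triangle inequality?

The longest side is 42, but the other two sum to only 35.
35 < 42, so the triangle inequality fails.

No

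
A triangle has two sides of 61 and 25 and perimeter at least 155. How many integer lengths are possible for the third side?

Triangle inequality: 36 < x < 86. Perimeter ≥ 155 gives x ≥ 155 − 61 − 25 = 69.
So 69 ≤ x < 86; integers 69 through 85: 17 values.

17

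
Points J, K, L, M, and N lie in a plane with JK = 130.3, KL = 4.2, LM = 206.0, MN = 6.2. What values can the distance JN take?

The maximum is all hops collinear in one direction: 130.3 + 4.2 + 206.0 + 6.2 = 346.7.
The longest hop is 206.0; the others sum to 140.7. Folding the others back against it leaves at least 206.0 − 140.7 = 65.3.

65.3 ≤ JN ≤ 346.7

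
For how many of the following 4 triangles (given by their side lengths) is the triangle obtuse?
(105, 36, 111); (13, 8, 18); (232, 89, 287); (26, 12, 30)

(105,36,111): 36²+105² = 12321 = 111² → right
(13,8,18): 8²+13² = 233 < 324 = 18² → obtuse
(232,89,287): 89²+232² = 61745 < 82369 = 287² → obtuse
(26,12,30): 12²+26² = 820 < 900 = 30² → obtuse
3 of the 4 are obtuse.

3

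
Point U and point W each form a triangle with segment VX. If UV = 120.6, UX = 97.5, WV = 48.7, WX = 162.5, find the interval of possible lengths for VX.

113.8 < VX < 211.2

From triangle UVX: |120.6 − 97.5| < VX < 120.6 + 97.5, i.e. 23.1 < VX < 218.1.
From triangle WVX: 113.8 < VX < 211.2.
Both must hold, so VX lies in the intersection.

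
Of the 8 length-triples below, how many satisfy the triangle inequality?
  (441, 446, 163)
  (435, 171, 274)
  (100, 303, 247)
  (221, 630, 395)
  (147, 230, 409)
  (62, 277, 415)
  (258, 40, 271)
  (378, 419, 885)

4

(163,441,446): 163+441 > 446 → valid
(171,274,435): 171+274 > 435 → valid
(100,247,303): 100+247 > 303 → valid
(221,395,630): 221+395 ≤ 630 → not valid
(147,230,409): 147+230 ≤ 409 → not valid
(62,277,415): 62+277 ≤ 415 → not valid
(40,258,271): 40+258 > 271 → valid
(378,419,885): 378+419 ≤ 885 → not valid
4 of the 8 triples form a triangle.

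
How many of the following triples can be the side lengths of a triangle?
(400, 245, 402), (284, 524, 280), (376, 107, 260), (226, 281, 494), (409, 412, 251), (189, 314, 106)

(245,400,402): 245+400 > 402 → valid
(280,284,524): 280+284 > 524 → valid
(107,260,376): 107+260 ≤ 376 → not valid
(226,281,494): 226+281 > 494 → valid
(251,409,412): 251+409 > 412 → valid
(106,189,314): 106+189 ≤ 314 → not valid
4 of the 6 triples form a triangle.

4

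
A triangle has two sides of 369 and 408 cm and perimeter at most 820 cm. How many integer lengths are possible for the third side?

4

Triangle inequality: 39 < x < 777. Perimeter ≤ 820 gives x ≤ 820 − 369 − 408 = 43.
So 39 < x ≤ 43; integers 40 through 43: 4 values.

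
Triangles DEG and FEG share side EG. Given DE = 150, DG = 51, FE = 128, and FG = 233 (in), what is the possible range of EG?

From triangle DEG: |150 − 51| < EG < 150 + 51, i.e. 99 < EG < 201.
From triangle FEG: 105 < EG < 361.
Both must hold, so EG lies in the intersection.

105 < EG < 201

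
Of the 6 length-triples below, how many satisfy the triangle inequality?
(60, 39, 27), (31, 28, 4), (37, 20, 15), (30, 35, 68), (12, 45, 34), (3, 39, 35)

3

(27,39,60): 27+39 > 60 → valid
(4,28,31): 4+28 > 31 → valid
(15,20,37): 15+20 ≤ 37 → not valid
(30,35,68): 30+35 ≤ 68 → not valid
(12,34,45): 12+34 > 45 → valid
(3,35,39): 3+35 ≤ 39 → not valid
3 of the 6 triples form a triangle.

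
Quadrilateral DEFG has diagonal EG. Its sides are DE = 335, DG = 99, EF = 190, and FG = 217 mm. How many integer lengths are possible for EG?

170

From triangle DEG: 236 < EG < 434.
From triangle FEG: 27 < EG < 407.
Intersection: 236 < EG < 407, so integers 237 through 406: 170 values.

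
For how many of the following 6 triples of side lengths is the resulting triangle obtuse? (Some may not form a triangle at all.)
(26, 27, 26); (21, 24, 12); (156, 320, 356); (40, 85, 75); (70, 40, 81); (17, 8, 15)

1

(26,27,26): 26²+26² = 1352 > 729 = 27² → acute
(21,24,12): 12²+21² = 585 > 576 = 24² → acute
(156,320,356): 156²+320² = 126736 = 356² → right
(40,85,75): 40²+75² = 7225 = 85² → right
(70,40,81): 40²+70² = 6500 < 6561 = 81² → obtuse
(17,8,15): 8²+15² = 289 = 17² → right
1 of the 6 is obtuse.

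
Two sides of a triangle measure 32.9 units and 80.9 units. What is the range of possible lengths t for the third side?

48.0 < t < 113.8

By the triangle inequality, t must be less than 32.9 + 80.9 = 113.8 and greater than |32.9 − 80.9| = 48.0.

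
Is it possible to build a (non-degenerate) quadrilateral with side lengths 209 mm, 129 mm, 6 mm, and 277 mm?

Yes

A quadrilateral exists iff every side is shorter than the sum of the others — equivalently, the longest side is less than the sum of the rest.
Longest side 277 < 344 (sum of the remaining 3), so yes.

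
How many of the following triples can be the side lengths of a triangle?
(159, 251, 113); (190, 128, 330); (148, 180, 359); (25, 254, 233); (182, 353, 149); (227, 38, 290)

(113,159,251): 113+159 > 251 → valid
(128,190,330): 128+190 ≤ 330 → not valid
(148,180,359): 148+180 ≤ 359 → not valid
(25,233,254): 25+233 > 254 → valid
(149,182,353): 149+182 ≤ 353 → not valid
(38,227,290): 38+227 ≤ 290 → not valid
2 of the 6 triples form a triangle.

2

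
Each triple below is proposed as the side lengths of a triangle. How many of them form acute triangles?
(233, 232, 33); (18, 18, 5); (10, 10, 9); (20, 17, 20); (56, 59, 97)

(233,232,33): 33²+232² = 54913 > 54289 = 233² → acute
(18,18,5): 5²+18² = 349 > 324 = 18² → acute
(10,10,9): 9²+10² = 181 > 100 = 10² → acute
(20,17,20): 17²+20² = 689 > 400 = 20² → acute
(56,59,97): 56²+59² = 6617 < 9409 = 97² → obtuse
4 of the 5 are acute.

4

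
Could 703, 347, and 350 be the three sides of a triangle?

No

The longest side is 703, but the other two sum to only 697.
697 < 703, so the triangle inequality fails.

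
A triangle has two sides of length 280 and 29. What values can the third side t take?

By the triangle inequality, t must be less than 280 + 29 = 309 and greater than |280 − 29| = 251.

251 < t < 309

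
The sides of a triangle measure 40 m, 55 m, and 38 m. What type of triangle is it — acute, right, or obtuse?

Compare the square of the longest side to the sum of squares of the other two: 38² + 40² = 3044 > 3025 = 55².

acute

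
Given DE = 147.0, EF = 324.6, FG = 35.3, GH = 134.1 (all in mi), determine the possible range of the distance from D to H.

8.2 ≤ DH ≤ 641.0 mi

The maximum is all hops collinear in one direction: 147.0 + 324.6 + 35.3 + 134.1 = 641.0.
The longest hop is 324.6; the others sum to 316.4. Folding the others back against it leaves at least 324.6 − 316.4 = 8.2.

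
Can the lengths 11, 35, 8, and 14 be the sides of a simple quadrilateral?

For a quadrilateral, each side must be shorter than the sum of the others.
Here the longest side is 35, but the remaining 3 sides sum to only 33.

No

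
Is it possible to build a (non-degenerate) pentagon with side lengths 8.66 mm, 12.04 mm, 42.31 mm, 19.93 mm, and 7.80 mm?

Yes

A pentagon exists iff every side is shorter than the sum of the others — equivalently, the longest side is less than the sum of the rest.
Longest side 42.31 < 48.43 (sum of the remaining 4), so yes.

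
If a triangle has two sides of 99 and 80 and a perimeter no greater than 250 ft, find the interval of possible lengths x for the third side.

19 < x ≤ 71 ft

Triangle inequality alone gives 19 < x < 179.
The perimeter condition gives x ≤ 250 − 99 − 80 = 71.
Intersecting the two: 19 < x ≤ 71.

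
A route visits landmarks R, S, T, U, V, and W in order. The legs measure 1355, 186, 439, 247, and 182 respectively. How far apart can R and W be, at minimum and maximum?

The maximum is all hops collinear in one direction: 1355 + 186 + 439 + 247 + 182 = 2409.
The longest hop is 1355; the others sum to 1054. Folding the others back against it leaves at least 1355 − 1054 = 301.

301 ≤ RW ≤ 2409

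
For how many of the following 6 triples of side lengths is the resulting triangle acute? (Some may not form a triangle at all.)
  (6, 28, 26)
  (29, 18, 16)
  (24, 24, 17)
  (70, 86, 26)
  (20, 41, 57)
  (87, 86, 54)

(6,28,26): 6²+26² = 712 < 784 = 28² → obtuse
(29,18,16): 16²+18² = 580 < 841 = 29² → obtuse
(24,24,17): 17²+24² = 865 > 576 = 24² → acute
(70,86,26): 26²+70² = 5576 < 7396 = 86² → obtuse
(20,41,57): 20²+41² = 2081 < 3249 = 57² → obtuse
(87,86,54): 54²+86² = 10312 > 7569 = 87² → acute
2 of the 6 are acute.

2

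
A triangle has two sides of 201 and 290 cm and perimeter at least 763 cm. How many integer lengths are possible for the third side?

Triangle inequality: 89 < x < 491. Perimeter ≥ 763 gives x ≥ 763 − 201 − 290 = 272.
So 272 ≤ x < 491; integers 272 through 490: 219 values.

219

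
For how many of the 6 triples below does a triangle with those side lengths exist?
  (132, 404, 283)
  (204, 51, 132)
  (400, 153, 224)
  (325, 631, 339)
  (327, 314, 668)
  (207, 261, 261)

3

(132,283,404): 132+283 > 404 → valid
(51,132,204): 51+132 ≤ 204 → not valid
(153,224,400): 153+224 ≤ 400 → not valid
(325,339,631): 325+339 > 631 → valid
(314,327,668): 314+327 ≤ 668 → not valid
(207,261,261): 207+261 > 261 → valid
3 of the 6 triples form a triangle.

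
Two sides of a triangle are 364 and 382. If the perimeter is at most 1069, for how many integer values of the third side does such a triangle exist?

305

Triangle inequality: 18 < x < 746. Perimeter ≤ 1069 gives x ≤ 1069 − 364 − 382 = 323.
So 18 < x ≤ 323; integers 19 through 323: 305 values.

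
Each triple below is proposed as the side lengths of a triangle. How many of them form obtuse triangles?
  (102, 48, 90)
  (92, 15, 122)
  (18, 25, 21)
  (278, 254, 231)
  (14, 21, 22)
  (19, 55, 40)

(102,48,90): 48²+90² = 10404 = 102² → right
(92,15,122): 15+92 ≤ 122, not a triangle
(18,25,21): 18²+21² = 765 > 625 = 25² → acute
(278,254,231): 231²+254² = 117877 > 77284 = 278² → acute
(14,21,22): 14²+21² = 637 > 484 = 22² → acute
(19,55,40): 19²+40² = 1961 < 3025 = 55² → obtuse
1 of the 6 is obtuse.

1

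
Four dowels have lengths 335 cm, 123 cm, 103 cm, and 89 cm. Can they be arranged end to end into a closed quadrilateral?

No

For a quadrilateral, each side must be shorter than the sum of the others.
Here the longest side is 335, but the remaining 3 sides sum to only 315.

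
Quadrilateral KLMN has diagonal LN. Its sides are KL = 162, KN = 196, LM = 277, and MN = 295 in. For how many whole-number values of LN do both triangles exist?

From triangle KLN: 34 < LN < 358.
From triangle MLN: 18 < LN < 572.
Intersection: 34 < LN < 358, so integers 35 through 357: 323 values.

323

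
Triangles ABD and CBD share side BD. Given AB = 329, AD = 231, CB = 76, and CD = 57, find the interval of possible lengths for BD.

98 < BD < 133

From triangle ABD: |329 − 231| < BD < 329 + 231, i.e. 98 < BD < 560.
From triangle CBD: 19 < BD < 133.
Both must hold, so BD lies in the intersection.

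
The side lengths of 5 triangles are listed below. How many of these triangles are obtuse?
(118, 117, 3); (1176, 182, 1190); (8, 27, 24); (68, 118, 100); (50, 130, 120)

2

(118,117,3): 3²+117² = 13698 < 13924 = 118² → obtuse
(1176,182,1190): 182²+1176² = 1416100 = 1190² → right
(8,27,24): 8²+24² = 640 < 729 = 27² → obtuse
(68,118,100): 68²+100² = 14624 > 13924 = 118² → acute
(50,130,120): 50²+120² = 16900 = 130² → right
2 of the 5 are obtuse.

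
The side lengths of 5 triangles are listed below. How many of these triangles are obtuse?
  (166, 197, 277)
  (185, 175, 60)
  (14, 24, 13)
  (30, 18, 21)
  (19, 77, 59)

4

(166,197,277): 166²+197² = 66365 < 76729 = 277² → obtuse
(185,175,60): 60²+175² = 34225 = 185² → right
(14,24,13): 13²+14² = 365 < 576 = 24² → obtuse
(30,18,21): 18²+21² = 765 < 900 = 30² → obtuse
(19,77,59): 19²+59² = 3842 < 5929 = 77² → obtuse
4 of the 5 are obtuse.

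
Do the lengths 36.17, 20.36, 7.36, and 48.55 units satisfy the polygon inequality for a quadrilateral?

A quadrilateral exists iff every side is shorter than the sum of the others — equivalently, the longest side is less than the sum of the rest.
Longest side 48.55 < 63.89 (sum of the remaining 3), so yes.

Yes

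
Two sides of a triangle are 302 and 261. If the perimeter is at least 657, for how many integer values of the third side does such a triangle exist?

Triangle inequality: 41 < x < 563. Perimeter ≥ 657 gives x ≥ 657 − 302 − 261 = 94.
So 94 ≤ x < 563; integers 94 through 562: 469 values.

469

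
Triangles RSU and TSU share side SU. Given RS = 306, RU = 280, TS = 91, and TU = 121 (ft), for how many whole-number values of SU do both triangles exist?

From triangle RSU: 26 < SU < 586.
From triangle TSU: 30 < SU < 212.
Intersection: 30 < SU < 212, so integers 31 through 211: 181 values.

181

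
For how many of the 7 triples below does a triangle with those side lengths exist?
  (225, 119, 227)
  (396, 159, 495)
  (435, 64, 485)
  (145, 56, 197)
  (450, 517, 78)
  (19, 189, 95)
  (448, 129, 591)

5

(119,225,227): 119+225 > 227 → valid
(159,396,495): 159+396 > 495 → valid
(64,435,485): 64+435 > 485 → valid
(56,145,197): 56+145 > 197 → valid
(78,450,517): 78+450 > 517 → valid
(19,95,189): 19+95 ≤ 189 → not valid
(129,448,591): 129+448 ≤ 591 → not valid
5 of the 7 triples form a triangle.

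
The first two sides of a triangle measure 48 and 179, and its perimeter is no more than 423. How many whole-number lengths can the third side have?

65

Triangle inequality: 131 < x < 227. Perimeter ≤ 423 gives x ≤ 423 − 48 − 179 = 196.
So 131 < x ≤ 196; integers 132 through 196: 65 values.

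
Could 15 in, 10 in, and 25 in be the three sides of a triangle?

The two shorter sides sum to 25, exactly equal to the longest side 25.
That gives only a degenerate (flat) triangle — the inequality must be strict.

No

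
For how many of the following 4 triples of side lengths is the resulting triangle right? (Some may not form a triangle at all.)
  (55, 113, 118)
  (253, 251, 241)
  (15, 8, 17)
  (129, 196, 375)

(55,113,118): 55²+113² = 15794 > 13924 = 118² → acute
(253,251,241): 241²+251² = 121082 > 64009 = 253² → acute
(15,8,17): 8²+15² = 289 = 17² → right
(129,196,375): 129+196 ≤ 375, not a triangle
1 of the 4 is right.

1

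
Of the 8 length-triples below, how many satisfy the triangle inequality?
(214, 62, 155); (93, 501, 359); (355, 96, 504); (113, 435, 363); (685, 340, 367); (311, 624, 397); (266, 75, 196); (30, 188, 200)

(62,155,214): 62+155 > 214 → valid
(93,359,501): 93+359 ≤ 501 → not valid
(96,355,504): 96+355 ≤ 504 → not valid
(113,363,435): 113+363 > 435 → valid
(340,367,685): 340+367 > 685 → valid
(311,397,624): 311+397 > 624 → valid
(75,196,266): 75+196 > 266 → valid
(30,188,200): 30+188 > 200 → valid
6 of the 8 triples form a triangle.

6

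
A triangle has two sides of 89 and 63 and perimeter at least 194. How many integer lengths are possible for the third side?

110

Triangle inequality: 26 < x < 152. Perimeter ≥ 194 gives x ≥ 194 − 89 − 63 = 42.
So 42 ≤ x < 152; integers 42 through 151: 110 values.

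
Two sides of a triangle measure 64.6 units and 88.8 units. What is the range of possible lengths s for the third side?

By the triangle inequality, s must be less than 64.6 + 88.8 = 153.4 and greater than |64.6 − 88.8| = 24.2.

24.2 < s < 153.4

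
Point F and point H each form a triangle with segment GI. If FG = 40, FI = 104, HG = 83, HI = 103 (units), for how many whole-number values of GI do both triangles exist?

79

From triangle FGI: 64 < GI < 144.
From triangle HGI: 20 < GI < 186.
Intersection: 64 < GI < 144, so integers 65 through 143: 79 values.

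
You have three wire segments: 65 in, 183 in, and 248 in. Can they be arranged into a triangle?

No

The two shorter sides sum to 248, exactly equal to the longest side 248.
That gives only a degenerate (flat) triangle — the inequality must be strict.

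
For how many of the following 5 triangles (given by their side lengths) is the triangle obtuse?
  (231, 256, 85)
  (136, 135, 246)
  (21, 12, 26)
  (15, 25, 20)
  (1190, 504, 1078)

3

(231,256,85): 85²+231² = 60586 < 65536 = 256² → obtuse
(136,135,246): 135²+136² = 36721 < 60516 = 246² → obtuse
(21,12,26): 12²+21² = 585 < 676 = 26² → obtuse
(15,25,20): 15²+20² = 625 = 25² → right
(1190,504,1078): 504²+1078² = 1416100 = 1190² → right
3 of the 5 are obtuse.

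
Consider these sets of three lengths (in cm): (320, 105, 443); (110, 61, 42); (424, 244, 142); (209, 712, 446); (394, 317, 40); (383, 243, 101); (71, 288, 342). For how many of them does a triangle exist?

1

(105,320,443): 105+320 ≤ 443 → not valid
(42,61,110): 42+61 ≤ 110 → not valid
(142,244,424): 142+244 ≤ 424 → not valid
(209,446,712): 209+446 ≤ 712 → not valid
(40,317,394): 40+317 ≤ 394 → not valid
(101,243,383): 101+243 ≤ 383 → not valid
(71,288,342): 71+288 > 342 → valid
1 of the 7 triples forms a triangle.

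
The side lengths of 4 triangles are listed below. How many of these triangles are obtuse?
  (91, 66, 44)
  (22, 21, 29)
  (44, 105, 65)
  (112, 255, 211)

3

(91,66,44): 44²+66² = 6292 < 8281 = 91² → obtuse
(22,21,29): 21²+22² = 925 > 841 = 29² → acute
(44,105,65): 44²+65² = 6161 < 11025 = 105² → obtuse
(112,255,211): 112²+211² = 57065 < 65025 = 255² → obtuse
3 of the 4 are obtuse.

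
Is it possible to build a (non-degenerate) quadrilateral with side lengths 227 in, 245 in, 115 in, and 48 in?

A quadrilateral exists iff every side is shorter than the sum of the others — equivalently, the longest side is less than the sum of the rest.
Longest side 245 < 390 (sum of the remaining 3), so yes.

Yes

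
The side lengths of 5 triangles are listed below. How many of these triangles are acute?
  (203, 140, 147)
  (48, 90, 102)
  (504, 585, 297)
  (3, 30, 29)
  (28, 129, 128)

(203,140,147): 140²+147² = 41209 = 203² → right
(48,90,102): 48²+90² = 10404 = 102² → right
(504,585,297): 297²+504² = 342225 = 585² → right
(3,30,29): 3²+29² = 850 < 900 = 30² → obtuse
(28,129,128): 28²+128² = 17168 > 16641 = 129² → acute
1 of the 5 is acute.

1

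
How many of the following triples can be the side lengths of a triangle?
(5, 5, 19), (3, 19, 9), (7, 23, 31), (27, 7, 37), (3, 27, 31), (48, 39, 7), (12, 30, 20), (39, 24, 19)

2

(5,5,19): 5+5 ≤ 19 → not valid
(3,9,19): 3+9 ≤ 19 → not valid
(7,23,31): 7+23 ≤ 31 → not valid
(7,27,37): 7+27 ≤ 37 → not valid
(3,27,31): 3+27 ≤ 31 → not valid
(7,39,48): 7+39 ≤ 48 → not valid
(12,20,30): 12+20 > 30 → valid
(19,24,39): 19+24 > 39 → valid
2 of the 8 triples form a triangle.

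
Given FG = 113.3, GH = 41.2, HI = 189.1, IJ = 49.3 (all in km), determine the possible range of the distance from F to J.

0 ≤ FJ ≤ 392.9 km

The maximum is all hops collinear in one direction: 113.3 + 41.2 + 189.1 + 49.3 = 392.9.
The longest hop is 189.1; the others sum to 203.8. Since 189.1 ≤ 203.8, the path can fold back on itself completely, so the minimum distance is 0.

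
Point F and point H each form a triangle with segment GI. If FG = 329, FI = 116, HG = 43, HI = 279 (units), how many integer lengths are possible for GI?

From triangle FGI: 213 < GI < 445.
From triangle HGI: 236 < GI < 322.
Intersection: 236 < GI < 322, so integers 237 through 321: 85 values.

85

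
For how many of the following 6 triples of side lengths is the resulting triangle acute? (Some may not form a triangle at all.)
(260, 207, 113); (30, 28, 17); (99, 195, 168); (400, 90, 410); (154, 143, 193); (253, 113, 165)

2

(260,207,113): 113²+207² = 55618 < 67600 = 260² → obtuse
(30,28,17): 17²+28² = 1073 > 900 = 30² → acute
(99,195,168): 99²+168² = 38025 = 195² → right
(400,90,410): 90²+400² = 168100 = 410² → right
(154,143,193): 143²+154² = 44165 > 37249 = 193² → acute
(253,113,165): 113²+165² = 39994 < 64009 = 253² → obtuse
2 of the 6 are acute.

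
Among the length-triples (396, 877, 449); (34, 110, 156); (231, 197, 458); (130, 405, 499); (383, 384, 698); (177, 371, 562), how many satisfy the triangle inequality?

2

(396,449,877): 396+449 ≤ 877 → not valid
(34,110,156): 34+110 ≤ 156 → not valid
(197,231,458): 197+231 ≤ 458 → not valid
(130,405,499): 130+405 > 499 → valid
(383,384,698): 383+384 > 698 → valid
(177,371,562): 177+371 ≤ 562 → not valid
2 of the 6 triples form a triangle.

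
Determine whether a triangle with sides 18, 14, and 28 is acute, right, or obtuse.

obtuse

Compare the square of the longest side to the sum of squares of the other two: 14² + 18² = 520 < 784 = 28².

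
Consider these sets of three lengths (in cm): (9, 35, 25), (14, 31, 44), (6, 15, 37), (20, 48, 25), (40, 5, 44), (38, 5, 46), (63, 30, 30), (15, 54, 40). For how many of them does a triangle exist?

(9,25,35): 9+25 ≤ 35 → not valid
(14,31,44): 14+31 > 44 → valid
(6,15,37): 6+15 ≤ 37 → not valid
(20,25,48): 20+25 ≤ 48 → not valid
(5,40,44): 5+40 > 44 → valid
(5,38,46): 5+38 ≤ 46 → not valid
(30,30,63): 30+30 ≤ 63 → not valid
(15,40,54): 15+40 > 54 → valid
3 of the 8 triples form a triangle.

3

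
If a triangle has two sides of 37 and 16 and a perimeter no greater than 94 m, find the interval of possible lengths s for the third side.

Triangle inequality alone gives 21 < s < 53.
The perimeter condition gives s ≤ 94 − 37 − 16 = 41.
Intersecting the two: 21 < s ≤ 41.

21 < s ≤ 41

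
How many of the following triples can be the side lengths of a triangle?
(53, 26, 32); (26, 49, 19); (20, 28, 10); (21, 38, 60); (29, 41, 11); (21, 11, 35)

(26,32,53): 26+32 > 53 → valid
(19,26,49): 19+26 ≤ 49 → not valid
(10,20,28): 10+20 > 28 → valid
(21,38,60): 21+38 ≤ 60 → not valid
(11,29,41): 11+29 ≤ 41 → not valid
(11,21,35): 11+21 ≤ 35 → not valid
2 of the 6 triples form a triangle.

2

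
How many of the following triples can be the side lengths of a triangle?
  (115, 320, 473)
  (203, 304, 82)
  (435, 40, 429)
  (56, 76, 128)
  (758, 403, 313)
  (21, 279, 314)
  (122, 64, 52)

2

(115,320,473): 115+320 ≤ 473 → not valid
(82,203,304): 82+203 ≤ 304 → not valid
(40,429,435): 40+429 > 435 → valid
(56,76,128): 56+76 > 128 → valid
(313,403,758): 313+403 ≤ 758 → not valid
(21,279,314): 21+279 ≤ 314 → not valid
(52,64,122): 52+64 ≤ 122 → not valid
2 of the 7 triples form a triangle.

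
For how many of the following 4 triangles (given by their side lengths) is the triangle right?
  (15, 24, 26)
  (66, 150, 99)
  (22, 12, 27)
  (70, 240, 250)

1

(15,24,26): 15²+24² = 801 > 676 = 26² → acute
(66,150,99): 66²+99² = 14157 < 22500 = 150² → obtuse
(22,12,27): 12²+22² = 628 < 729 = 27² → obtuse
(70,240,250): 70²+240² = 62500 = 250² → right
1 of the 4 is right.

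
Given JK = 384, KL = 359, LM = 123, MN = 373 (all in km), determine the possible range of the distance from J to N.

The maximum is all hops collinear in one direction: 384 + 359 + 123 + 373 = 1239.
The longest hop is 384; the others sum to 855. Since 384 ≤ 855, the path can fold back on itself completely, so the minimum distance is 0.

0 ≤ JN ≤ 1239 km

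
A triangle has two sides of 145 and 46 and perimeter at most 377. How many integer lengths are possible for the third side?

Triangle inequality: 99 < x < 191. Perimeter ≤ 377 gives x ≤ 377 − 145 − 46 = 186.
So 99 < x ≤ 186; integers 100 through 186: 87 values.

87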